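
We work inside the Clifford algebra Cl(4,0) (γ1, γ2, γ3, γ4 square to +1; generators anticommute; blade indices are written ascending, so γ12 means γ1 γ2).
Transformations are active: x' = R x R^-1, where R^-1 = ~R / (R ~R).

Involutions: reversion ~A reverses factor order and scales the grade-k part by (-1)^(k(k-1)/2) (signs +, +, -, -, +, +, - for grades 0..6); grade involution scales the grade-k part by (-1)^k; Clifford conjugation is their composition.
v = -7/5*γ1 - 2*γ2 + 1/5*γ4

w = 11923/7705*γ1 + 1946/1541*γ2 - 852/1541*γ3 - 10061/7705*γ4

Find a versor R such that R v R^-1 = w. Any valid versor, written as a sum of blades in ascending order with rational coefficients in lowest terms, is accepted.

Reasoning: v^2 = w^2 = 6 since conjugation preserves the quadratic form; R = v + w = 1136/7705*γ1 - 1136/1541*γ2 - 852/1541*γ3 - 1704/1541*γ4 is then valid when invertible, keeping its own part and reversing (v - w)/2.
Answer: 1136/7705*γ1 - 1136/1541*γ2 - 852/1541*γ3 - 1704/1541*γ4


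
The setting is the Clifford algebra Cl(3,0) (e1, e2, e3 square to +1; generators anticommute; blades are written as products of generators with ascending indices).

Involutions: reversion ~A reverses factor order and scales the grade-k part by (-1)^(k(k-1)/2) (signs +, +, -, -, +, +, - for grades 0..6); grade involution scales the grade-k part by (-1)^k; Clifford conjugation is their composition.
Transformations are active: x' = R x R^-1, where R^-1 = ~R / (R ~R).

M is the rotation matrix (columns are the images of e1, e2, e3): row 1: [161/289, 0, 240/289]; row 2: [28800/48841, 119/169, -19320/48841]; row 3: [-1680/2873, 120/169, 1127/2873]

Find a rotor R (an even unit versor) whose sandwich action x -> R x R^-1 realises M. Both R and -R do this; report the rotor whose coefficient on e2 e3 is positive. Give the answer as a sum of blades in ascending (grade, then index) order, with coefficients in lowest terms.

Method: write R = a + b12*e1 e2 + b13*e1 e3 + b23*e2 e3 with a^2 + b12^2 + b13^2 + b23^2 = 1 (so R^-1 = ~R). Expanding the columns R e_j ~R gives tr M = 4a^2 - 1 and, from the antisymmetric part, M21 - M12 = -4a*b12, M13 - M31 = 4a*b13, M32 - M23 = -4a*b23.
Here tr M = 80759/48841, so a^2 = (1 + tr M)/4 = 32400/48841 and a = ±180/221. Taking a = 180/221: M21 - M12 = 28800/48841, M13 - M31 = 69120/48841, M32 - M23 = 54000/48841, giving b12 = -40/221, b13 = 96/221, b23 = -75/221, i.e. R = 180/221 - 40/221*e1 e2 + 96/221*e1 e3 - 75/221*e2 e3.
Its e2 e3 coefficient is negative, so report the other preimage -R.
Answer: -180/221 + 40/221*e1 e2 - 96/221*e1 e3 + 75/221*e2 e3. Note: both R and -R realise this M (trace 80759/48841); the covering map identifies them, and the e2 e3-coefficient sign is the tie-breaker.


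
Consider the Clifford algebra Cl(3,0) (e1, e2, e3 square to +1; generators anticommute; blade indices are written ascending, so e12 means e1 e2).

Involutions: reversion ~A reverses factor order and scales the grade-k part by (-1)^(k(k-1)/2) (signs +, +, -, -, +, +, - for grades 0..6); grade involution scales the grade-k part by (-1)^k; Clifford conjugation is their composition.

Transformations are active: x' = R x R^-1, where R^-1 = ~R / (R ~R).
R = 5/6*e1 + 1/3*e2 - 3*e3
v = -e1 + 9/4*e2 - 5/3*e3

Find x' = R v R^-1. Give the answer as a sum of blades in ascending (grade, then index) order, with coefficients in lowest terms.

~R = 5/6*e1 + 1/3*e2 - 3*e3, and R ~R = 353/36, so R^-1 = ~R / (353/36).
R v = 59/12 + 53/24*e12 - 79/18*e13 + 223/36*e23
Answer: 648/353*e1 - 2705/1412*e2 - 1421/1059*e3


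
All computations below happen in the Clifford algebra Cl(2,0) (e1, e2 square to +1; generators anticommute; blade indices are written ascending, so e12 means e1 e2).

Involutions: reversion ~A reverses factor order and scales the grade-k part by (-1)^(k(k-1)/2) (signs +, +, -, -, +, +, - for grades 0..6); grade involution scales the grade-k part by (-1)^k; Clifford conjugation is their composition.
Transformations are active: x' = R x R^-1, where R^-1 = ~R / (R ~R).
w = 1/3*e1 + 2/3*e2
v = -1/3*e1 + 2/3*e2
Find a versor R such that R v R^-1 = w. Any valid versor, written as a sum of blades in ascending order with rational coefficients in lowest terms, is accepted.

Since q(v) = q(w) = 5/9, the sum R = v + w = 4/3*e2 does the job whenever invertible.
Answer: 4/3*e2


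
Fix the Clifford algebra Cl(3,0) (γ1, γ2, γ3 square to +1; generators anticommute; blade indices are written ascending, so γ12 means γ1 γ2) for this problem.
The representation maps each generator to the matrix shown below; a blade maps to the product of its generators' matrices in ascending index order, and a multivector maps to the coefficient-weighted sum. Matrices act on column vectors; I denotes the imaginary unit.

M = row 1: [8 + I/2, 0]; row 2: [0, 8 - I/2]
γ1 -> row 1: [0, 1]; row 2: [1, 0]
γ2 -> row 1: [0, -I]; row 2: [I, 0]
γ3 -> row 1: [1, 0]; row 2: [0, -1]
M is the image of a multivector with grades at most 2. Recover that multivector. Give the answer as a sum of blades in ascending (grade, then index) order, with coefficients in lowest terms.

Method: 1, rho(γ1), rho(γ2), rho(γ3) form a trace-orthogonal basis of the 2x2 complex matrices (tr(X Y) = 2 if X = Y, else 0), so M = m0*1 + m1*rho(γ1) + m2*rho(γ2) + m3*rho(γ3) with m0 = tr(M)/2 = 8, m1 = tr(M rho(γ1))/2 = 0, m2 = tr(M rho(γ2))/2 = 0, m3 = tr(M rho(γ3))/2 = I/2.
Multiplying table entries, the bivector images are rho(γ12) = I*rho(γ3), rho(γ13) = -I*rho(γ2), rho(γ23) = I*rho(γ1); with real blade coefficients the real parts of m0..m3 are the coefficients of 1, γ1, γ2, γ3 and the imaginary parts give the bivectors (γ23: Im m1, γ13: -Im m2, γ12: Im m3).
Answer: 8 + 1/2*γ12


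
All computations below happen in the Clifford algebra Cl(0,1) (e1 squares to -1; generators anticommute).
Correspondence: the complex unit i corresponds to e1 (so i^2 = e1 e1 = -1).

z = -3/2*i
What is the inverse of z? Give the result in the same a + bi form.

In blades: z = -3/2*e1.
With qbar = 3/2*e1 (scalar fixed, mapped units negated), z qbar = 9/4 (the sum of squared coefficients), so z^-1 = qbar / (9/4) = 2/3*e1; translating back:
Answer: 2/3*i


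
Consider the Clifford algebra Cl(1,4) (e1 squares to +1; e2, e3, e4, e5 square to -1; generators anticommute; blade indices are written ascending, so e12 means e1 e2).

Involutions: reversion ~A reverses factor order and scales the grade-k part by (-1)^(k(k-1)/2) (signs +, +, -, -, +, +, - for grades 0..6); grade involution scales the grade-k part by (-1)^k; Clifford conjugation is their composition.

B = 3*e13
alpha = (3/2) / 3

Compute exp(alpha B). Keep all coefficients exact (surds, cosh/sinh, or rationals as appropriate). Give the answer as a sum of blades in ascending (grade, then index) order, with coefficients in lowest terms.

B^2 = (3)^2*(e13)^2 = 9*(+1) = 9 (a basis 2-blade squares to minus the product of its generators' squares).
B^2 = 9 — the series telescopes hyperbolically here: l = 3, alpha*l = 3/2, so exp(alpha B) = cosh(3/2) + (sinh(3/2)/3)*B = cosh(3/2) + (sinh(3/2)/3)*B.
Answer: cosh(3/2) + sinh(3/2)*e13


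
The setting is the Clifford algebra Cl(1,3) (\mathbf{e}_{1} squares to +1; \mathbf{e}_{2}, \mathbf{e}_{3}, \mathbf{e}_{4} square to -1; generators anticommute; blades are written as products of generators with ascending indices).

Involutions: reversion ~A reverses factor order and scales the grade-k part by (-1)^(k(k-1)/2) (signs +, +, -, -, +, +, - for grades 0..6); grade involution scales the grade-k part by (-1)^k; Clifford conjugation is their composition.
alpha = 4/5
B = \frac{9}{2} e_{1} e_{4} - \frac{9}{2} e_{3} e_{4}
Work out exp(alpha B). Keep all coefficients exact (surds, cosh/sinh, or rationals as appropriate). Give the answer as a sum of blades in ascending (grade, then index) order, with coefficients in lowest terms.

B^2 term by term: the squares give (\frac{9}{2})^2*(e_{1} e_{4})^2 + (-\frac{9}{2})^2*(e_{3} e_{4})^2 = \frac{81}{4}*(+1) + \frac{81}{4}*(-1) = 0 (each basis 2-blade squares to minus the product of its generators' squares); cross terms between blades sharing an index anticommute and cancel. So B^2 = 0.
B^2 = 0, so the series truncates immediately: exp(alpha B) = 1 + alpha B (parabolic case).
Answer: 1 + \frac{18}{5} e_{1} e_{4} - \frac{18}{5} e_{3} e_{4}


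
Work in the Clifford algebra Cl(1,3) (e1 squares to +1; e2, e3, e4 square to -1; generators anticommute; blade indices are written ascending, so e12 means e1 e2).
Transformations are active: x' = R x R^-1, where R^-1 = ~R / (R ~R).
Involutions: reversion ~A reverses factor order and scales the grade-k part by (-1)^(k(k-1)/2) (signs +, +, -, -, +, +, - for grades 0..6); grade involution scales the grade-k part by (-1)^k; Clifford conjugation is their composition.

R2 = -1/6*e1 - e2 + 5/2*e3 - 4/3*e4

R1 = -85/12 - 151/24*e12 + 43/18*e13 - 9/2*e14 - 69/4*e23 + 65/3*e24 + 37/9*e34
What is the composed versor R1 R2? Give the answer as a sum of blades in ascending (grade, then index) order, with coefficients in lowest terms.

Distribute over the terms of R2 (each basis-blade product reordered to ascending indices, repeated generators contracted through their squares):
R1 (-1/6*e1) = 85/72*e1 - 151/144*e2 + 43/108*e3 - 3/4*e4 + 23/8*e123 - 65/18*e124 - 37/54*e134
R1 (-e2) = -151/24*e1 + 85/12*e2 + 69/4*e3 - 65/3*e4 + 43/18*e123 - 9/2*e124 - 37/9*e234
R1 (5/2*e3) = -215/36*e1 + 345/8*e2 - 425/24*e3 + 185/18*e4 - 755/48*e123 + 45/4*e134 - 325/6*e234
R1 (-4/3*e4) = -6*e1 + 260/9*e2 + 148/27*e3 + 85/9*e4 + 151/18*e124 - 86/27*e134 + 23*e234
Summing the partial products and collecting blades:
Answer: -205/12*e1 + 11239/144*e2 + 1171/216*e3 - 97/36*e4 - 1507/144*e123 + 5/18*e124 + 797/108*e134 - 635/18*e234


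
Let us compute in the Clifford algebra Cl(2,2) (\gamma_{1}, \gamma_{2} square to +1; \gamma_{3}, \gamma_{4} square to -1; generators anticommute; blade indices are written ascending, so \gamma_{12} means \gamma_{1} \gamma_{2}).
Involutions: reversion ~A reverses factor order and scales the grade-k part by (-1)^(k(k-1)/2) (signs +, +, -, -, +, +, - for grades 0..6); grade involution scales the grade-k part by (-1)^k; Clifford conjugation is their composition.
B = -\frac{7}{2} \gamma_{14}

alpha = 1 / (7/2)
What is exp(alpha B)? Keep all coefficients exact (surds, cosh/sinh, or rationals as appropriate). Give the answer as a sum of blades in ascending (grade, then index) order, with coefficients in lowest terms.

B^2 = (-\frac{7}{2})^2*(\gamma_{14})^2 = \frac{49}{4}*(+1) = \frac{49}{4} (a basis 2-blade squares to minus the product of its generators' squares).
B^2 = \frac{49}{4} — the series telescopes hyperbolically here: l = \frac{7}{2}, alpha*l = 1, so exp(alpha B) = cosh(1) + (sinh(1)/(\frac{7}{2}))*B = \cosh{\left(1 \right)} + (\frac{2 \sinh{\left(1 \right)}}{7})*B.
Answer: \cosh{\left(1 \right)} - \sinh{\left(1 \right)} \gamma_{14}


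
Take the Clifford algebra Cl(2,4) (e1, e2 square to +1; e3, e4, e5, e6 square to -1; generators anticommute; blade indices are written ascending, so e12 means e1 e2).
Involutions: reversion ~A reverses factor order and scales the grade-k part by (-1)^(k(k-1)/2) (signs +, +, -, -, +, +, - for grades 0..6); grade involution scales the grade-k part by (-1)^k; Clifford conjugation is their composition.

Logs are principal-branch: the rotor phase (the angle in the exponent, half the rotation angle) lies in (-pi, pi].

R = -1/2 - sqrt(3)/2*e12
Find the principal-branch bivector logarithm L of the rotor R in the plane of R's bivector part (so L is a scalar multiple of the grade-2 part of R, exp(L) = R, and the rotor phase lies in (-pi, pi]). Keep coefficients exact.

The scalar part of R is -1/2, and that scalar determines the rotor phase on the principal branch; recovering the unit plane as bivector-part over sine of the phase gives L = phase * plane.
Concretely: cos(phase) = -1/2 gives phase = ±2*pi/3, and since phase/sin(phase) is even the sign is immaterial: L = (phase/sin(phase)) * <R>_2 = (4*sqrt(3)*pi/9) * <R>_2.
Answer: -2*pi/3*e12


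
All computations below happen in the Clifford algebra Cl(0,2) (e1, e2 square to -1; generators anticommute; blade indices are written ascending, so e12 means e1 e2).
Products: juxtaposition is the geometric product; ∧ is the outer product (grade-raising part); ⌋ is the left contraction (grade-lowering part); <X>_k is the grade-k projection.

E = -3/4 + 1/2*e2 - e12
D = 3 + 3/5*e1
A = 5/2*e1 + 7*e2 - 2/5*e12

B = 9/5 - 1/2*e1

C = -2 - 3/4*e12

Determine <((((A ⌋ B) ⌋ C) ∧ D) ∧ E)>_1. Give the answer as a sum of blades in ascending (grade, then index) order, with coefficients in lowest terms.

step 1: 5/4
step 2: -5/2 - 15/16*e12
step 3: -15/2 - 3/2*e1 - 45/16*e12
step 4: 45/8 + 9/8*e1 - 15/4*e2 + 567/64*e12
step 5: 9/8*e1 - 15/4*e2
Answer: 9/8*e1 - 15/4*e2


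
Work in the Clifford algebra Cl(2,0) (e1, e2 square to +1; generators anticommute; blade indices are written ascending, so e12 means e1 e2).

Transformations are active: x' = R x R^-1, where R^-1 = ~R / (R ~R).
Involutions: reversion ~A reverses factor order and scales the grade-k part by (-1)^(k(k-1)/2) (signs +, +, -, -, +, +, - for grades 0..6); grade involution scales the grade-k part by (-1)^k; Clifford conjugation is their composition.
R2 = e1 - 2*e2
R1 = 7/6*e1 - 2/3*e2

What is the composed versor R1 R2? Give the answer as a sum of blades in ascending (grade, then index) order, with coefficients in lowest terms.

Distribute over the terms of R1 (each basis-blade product reordered to ascending indices, repeated generators contracted through their squares):
(7/6*e1) R2 = 7/6 - 7/3*e12
(-2/3*e2) R2 = 4/3 + 2/3*e12
Summing the partial products and collecting blades:
Answer: 5/2 - 5/3*e12


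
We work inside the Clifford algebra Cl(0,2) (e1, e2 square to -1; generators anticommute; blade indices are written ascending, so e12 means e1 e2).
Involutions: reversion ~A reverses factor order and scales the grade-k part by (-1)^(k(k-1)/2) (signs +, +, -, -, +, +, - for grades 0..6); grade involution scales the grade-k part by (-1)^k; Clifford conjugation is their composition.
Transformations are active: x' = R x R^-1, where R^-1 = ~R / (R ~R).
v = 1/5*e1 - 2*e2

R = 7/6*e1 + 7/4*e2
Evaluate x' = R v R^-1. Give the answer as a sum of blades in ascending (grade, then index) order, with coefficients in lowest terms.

~R = 7/6*e1 + 7/4*e2, and R ~R = -637/144, so R^-1 = ~R / (-637/144).
R v = 49/15 - 161/60*e12
Answer: -25/13*e1 - 38/65*e2


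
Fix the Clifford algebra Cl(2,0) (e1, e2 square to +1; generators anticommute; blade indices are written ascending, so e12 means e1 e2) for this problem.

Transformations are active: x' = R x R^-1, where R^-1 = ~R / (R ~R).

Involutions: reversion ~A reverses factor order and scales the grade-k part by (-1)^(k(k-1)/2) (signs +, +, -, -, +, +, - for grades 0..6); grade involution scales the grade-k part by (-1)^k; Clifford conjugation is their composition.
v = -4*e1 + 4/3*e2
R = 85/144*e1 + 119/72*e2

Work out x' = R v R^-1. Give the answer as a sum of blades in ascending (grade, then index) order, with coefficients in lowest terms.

~R = 85/144*e1 + 119/72*e2, and R ~R = 63869/20736, so R^-1 = ~R / (63869/20736).
R v = -17/108 + 799/108*e12
Answer: 2612/663*e1 - 332/221*e2


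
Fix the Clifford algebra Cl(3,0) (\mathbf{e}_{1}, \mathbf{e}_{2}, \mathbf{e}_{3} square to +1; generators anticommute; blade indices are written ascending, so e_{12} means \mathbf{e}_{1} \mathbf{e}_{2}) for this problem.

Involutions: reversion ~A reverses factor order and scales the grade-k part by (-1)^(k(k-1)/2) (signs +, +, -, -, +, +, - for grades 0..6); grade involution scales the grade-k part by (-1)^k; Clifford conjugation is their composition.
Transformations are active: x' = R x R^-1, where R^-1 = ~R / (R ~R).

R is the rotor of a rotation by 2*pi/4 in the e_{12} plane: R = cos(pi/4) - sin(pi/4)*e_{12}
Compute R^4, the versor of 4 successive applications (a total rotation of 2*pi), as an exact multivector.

Rotor phase runs at HALF the rotation angle; powers of one rotor simply add phase, so after 4 steps in e_{12} the phase is 4*pi/4 = \pi and R^4 = cos(\pi) - sin(\pi)*e_{12}.
cos(\pi) = -1 and sin(\pi) = 0, so R^4 = -1. The total rotation 2*pi is 1 full turn, so every vector returns to itself, yet the rotor is -1, on the OTHER sheet of the double cover (an odd number of 2*pi turns).
Answer: -1


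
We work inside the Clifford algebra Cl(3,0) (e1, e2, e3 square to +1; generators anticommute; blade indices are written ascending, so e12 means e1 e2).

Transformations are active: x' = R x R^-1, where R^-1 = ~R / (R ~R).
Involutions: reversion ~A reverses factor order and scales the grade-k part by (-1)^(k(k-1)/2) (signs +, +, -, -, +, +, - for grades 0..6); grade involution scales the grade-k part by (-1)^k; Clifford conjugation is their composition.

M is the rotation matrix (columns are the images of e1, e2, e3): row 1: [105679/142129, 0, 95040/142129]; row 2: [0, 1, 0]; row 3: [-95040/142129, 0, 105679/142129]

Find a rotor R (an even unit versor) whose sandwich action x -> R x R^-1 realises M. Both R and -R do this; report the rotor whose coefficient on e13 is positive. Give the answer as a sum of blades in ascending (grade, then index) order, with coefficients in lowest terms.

Method: write R = a + b12*e12 + b13*e13 + b23*e23 with a^2 + b12^2 + b13^2 + b23^2 = 1 (so R^-1 = ~R). Expanding the columns R e_j ~R gives tr M = 4a^2 - 1 and, from the antisymmetric part, M21 - M12 = -4a*b12, M13 - M31 = 4a*b13, M32 - M23 = -4a*b23.
Here tr M = 353487/142129, so a^2 = (1 + tr M)/4 = 123904/142129 and a = ±352/377. Taking a = 352/377: M21 - M12 = 0, M13 - M31 = 190080/142129, M32 - M23 = 0, giving b12 = 0, b13 = 135/377, b23 = 0, i.e. R = 352/377 + 135/377*e13.
Its e13 coefficient is already positive.
Answer: 352/377 + 135/377*e13. Note: both R and -R realise this M (trace 353487/142129); the covering map identifies them, and the e13-coefficient sign is the tie-breaker.


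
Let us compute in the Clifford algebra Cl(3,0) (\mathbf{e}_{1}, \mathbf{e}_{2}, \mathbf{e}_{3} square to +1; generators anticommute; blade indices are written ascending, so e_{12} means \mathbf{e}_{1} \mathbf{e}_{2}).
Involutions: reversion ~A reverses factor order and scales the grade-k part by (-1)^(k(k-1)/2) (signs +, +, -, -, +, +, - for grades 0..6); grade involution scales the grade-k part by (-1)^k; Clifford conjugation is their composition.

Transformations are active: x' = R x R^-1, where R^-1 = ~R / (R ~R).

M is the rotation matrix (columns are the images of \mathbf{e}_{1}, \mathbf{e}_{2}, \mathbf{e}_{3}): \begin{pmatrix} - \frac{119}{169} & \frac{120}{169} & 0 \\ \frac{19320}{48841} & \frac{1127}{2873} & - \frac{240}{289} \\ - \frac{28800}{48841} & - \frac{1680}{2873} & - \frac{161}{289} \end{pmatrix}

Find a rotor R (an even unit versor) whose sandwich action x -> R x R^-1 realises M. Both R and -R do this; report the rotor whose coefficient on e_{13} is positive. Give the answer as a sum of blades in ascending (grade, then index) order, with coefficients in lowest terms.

Method: write R = a + b12*e_{12} + b13*e_{13} + b23*e_{23} with a^2 + b12^2 + b13^2 + b23^2 = 1 (so R^-1 = ~R). Expanding the columns R e_j ~R gives tr M = 4a^2 - 1 and, from the antisymmetric part, M21 - M12 = -4a*b12, M13 - M31 = 4a*b13, M32 - M23 = -4a*b23.
Here tr M = -\frac{42441}{48841}, so a^2 = (1 + tr M)/4 = \frac{1600}{48841} and a = ±\frac{40}{221}. Taking a = \frac{40}{221}: M21 - M12 = -\frac{15360}{48841}, M13 - M31 = \frac{28800}{48841}, M32 - M23 = \frac{12000}{48841}, giving b12 = \frac{96}{221}, b13 = \frac{180}{221}, b23 = -\frac{75}{221}, i.e. R = \frac{40}{221} + \frac{96}{221} e_{12} + \frac{180}{221} e_{13} - \frac{75}{221} e_{23}.
Its e_{13} coefficient is already positive.
Answer: \frac{40}{221} + \frac{96}{221} e_{12} + \frac{180}{221} e_{13} - \frac{75}{221} e_{23}. Uniqueness: Spin(3) -> SO(3) maps R and -R to the same rotation of trace -\frac{42441}{48841}; fixing the sign of the e_{13} coefficient removes the ambiguity.


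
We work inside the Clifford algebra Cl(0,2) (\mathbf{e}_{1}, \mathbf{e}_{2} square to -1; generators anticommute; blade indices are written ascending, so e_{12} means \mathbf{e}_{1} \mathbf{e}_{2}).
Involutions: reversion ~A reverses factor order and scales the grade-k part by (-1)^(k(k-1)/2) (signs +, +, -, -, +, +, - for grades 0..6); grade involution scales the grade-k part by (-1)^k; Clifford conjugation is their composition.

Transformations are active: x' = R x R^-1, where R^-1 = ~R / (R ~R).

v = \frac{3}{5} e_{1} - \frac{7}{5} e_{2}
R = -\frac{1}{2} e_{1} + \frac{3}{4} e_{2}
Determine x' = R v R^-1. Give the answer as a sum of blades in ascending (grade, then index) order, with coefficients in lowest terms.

~R = -\frac{1}{2} e_{1} + \frac{3}{4} e_{2}, and R ~R = -\frac{13}{16}, so R^-1 = ~R / (-\frac{13}{16}).
R v = \frac{27}{20} + \frac{1}{4} e_{12}
Answer: \frac{69}{65} e_{1} - \frac{71}{65} e_{2}


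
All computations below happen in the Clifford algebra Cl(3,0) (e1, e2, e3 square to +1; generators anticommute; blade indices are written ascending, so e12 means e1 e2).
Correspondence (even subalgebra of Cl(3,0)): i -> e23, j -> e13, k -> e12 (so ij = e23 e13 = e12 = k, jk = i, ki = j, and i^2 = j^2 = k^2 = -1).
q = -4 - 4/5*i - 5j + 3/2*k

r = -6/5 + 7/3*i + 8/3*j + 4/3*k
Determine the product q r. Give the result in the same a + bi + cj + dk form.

In blades: q = -4 + 3/2*e12 - 5*e13 - 4/5*e23, r = -6/5 + 4/3*e12 + 8/3*e13 + 7/3*e23.
Distribute q over r term by term (generator squares from the signature, products reordered to ascending indices): (-4)*r = 24/5 - 16/3*e12 - 32/3*e13 - 28/3*e23; (3/2*e12)*r = -2 - 9/5*e12 + 7/2*e13 - 4*e23; (-5*e13)*r = 40/3 + 35/3*e12 + 6*e13 - 20/3*e23; (-4/5*e23)*r = 28/15 - 32/15*e12 + 16/15*e13 + 24/25*e23.
Sum: 18 + 12/5*e12 - 1/10*e13 - 476/25*e23; translating back through the correspondence:
Answer: 18 - 476/25*i - 1/10*j + 12/5*k


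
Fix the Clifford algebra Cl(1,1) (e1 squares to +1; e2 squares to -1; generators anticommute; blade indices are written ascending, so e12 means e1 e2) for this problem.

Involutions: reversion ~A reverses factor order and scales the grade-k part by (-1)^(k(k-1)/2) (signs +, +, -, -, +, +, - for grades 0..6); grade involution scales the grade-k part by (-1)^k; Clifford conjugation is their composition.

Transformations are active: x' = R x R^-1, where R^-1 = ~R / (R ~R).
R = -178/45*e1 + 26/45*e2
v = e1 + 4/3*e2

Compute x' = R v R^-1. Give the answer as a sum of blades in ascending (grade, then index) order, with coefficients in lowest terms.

~R = -178/45*e1 + 26/45*e2, and R ~R = 10336/675, so R^-1 = ~R / (10336/675).
R v = -638/135 - 158/27*e12
Answer: 16763/11628*e1 - 19651/11628*e2


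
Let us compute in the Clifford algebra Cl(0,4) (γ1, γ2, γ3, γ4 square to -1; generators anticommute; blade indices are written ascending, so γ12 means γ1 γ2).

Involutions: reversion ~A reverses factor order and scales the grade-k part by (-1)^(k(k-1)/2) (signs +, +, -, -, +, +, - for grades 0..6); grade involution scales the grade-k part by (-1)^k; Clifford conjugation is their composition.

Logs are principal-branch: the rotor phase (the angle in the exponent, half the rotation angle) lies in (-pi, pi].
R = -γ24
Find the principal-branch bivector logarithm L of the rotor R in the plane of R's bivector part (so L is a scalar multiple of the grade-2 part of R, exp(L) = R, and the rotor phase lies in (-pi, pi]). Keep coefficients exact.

The scalar part of R is 0, which pins the rotor phase on the principal branch; dividing the bivector part by the sine of that phase recovers the unit plane, and L is the phase times that plane.
Concretely: cos(phase) = 0 gives phase = ±pi/2, and since phase/sin(phase) is even the sign is immaterial: L = (phase/sin(phase)) * <R>_2 = (pi/2) * <R>_2.
Answer: -pi/2*γ24


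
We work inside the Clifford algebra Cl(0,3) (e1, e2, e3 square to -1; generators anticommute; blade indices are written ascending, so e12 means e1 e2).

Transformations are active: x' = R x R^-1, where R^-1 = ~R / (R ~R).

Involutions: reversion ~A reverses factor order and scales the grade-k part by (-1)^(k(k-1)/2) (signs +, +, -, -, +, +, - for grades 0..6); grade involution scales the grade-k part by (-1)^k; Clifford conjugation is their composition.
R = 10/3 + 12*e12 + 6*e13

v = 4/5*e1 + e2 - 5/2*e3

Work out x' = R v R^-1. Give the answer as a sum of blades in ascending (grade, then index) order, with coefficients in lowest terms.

~R = 10/3 - 12*e12 - 6*e13, and R ~R = 1720/9, so R^-1 = ~R / (1720/9).
R v = 17/3*e1 + 194/15*e2 - 53/15*e3 - 36*e123
Answer: -259/430*e1 + 368/215*e2 - 461/215*e3


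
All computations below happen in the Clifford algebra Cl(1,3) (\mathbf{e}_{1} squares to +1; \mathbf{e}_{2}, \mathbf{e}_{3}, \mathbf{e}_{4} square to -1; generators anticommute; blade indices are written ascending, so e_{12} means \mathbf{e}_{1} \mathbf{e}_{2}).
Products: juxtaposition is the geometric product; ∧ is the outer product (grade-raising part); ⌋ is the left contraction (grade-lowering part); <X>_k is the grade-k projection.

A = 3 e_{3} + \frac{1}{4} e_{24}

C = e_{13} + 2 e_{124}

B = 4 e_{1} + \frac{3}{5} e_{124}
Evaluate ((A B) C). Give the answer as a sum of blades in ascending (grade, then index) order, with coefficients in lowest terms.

step 1: -\frac{3}{20} e_{1} - 12 e_{13} + e_{124} + \frac{9}{5} e_{1234}
step 2: -14 - \frac{15}{4} e_{3} - \frac{21}{10} e_{24} - 25 e_{234}
Answer: -14 - \frac{15}{4} e_{3} - \frac{21}{10} e_{24} - 25 e_{234}


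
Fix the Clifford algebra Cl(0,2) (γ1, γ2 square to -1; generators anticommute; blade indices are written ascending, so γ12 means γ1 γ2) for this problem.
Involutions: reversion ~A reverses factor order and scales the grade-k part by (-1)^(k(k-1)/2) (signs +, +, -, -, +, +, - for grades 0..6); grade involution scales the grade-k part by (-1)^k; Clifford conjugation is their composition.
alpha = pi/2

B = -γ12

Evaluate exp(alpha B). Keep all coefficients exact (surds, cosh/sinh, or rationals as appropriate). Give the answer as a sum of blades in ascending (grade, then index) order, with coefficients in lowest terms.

B^2 = (-1)^2*(γ12)^2 = 1*(-1) = -1 (a basis 2-blade squares to minus the product of its generators' squares).
B^2 = -1 — circular case — the even/odd split gives cos and sin: l = 1, alpha*l = pi/2, so exp(alpha B) = cos(pi/2) + (sin(pi/2)/1)*B = 0 + (1)*B.
Answer: -γ12


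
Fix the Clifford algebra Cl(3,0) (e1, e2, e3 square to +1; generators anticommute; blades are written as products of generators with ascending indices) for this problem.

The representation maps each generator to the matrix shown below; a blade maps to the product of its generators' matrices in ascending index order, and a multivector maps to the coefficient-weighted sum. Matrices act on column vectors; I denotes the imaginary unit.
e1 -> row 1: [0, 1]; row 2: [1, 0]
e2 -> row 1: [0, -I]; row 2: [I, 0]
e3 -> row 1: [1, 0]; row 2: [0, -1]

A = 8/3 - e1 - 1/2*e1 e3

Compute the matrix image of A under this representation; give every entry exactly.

Bivector images (products of the table entries): rho(e1 e3) = rho(e1)rho(e3) = row 1: [0, -1]; row 2: [1, 0].
M = (8/3)*1 + (-1)*rho(e1) + (-1/2)*rho(e1 e3), summed entrywise (1 is the identity matrix):
Answer: row 1: [8/3, -1/2]; row 2: [-3/2, 8/3]


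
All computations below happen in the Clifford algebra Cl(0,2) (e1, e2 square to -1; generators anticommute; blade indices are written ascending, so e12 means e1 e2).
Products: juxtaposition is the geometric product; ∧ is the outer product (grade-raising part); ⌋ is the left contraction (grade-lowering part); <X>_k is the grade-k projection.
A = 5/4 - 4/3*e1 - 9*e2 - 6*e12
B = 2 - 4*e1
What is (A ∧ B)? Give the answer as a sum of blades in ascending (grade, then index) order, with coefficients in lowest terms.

step 1: 5/2 - 23/3*e1 - 18*e2 - 48*e12
Answer: 5/2 - 23/3*e1 - 18*e2 - 48*e12


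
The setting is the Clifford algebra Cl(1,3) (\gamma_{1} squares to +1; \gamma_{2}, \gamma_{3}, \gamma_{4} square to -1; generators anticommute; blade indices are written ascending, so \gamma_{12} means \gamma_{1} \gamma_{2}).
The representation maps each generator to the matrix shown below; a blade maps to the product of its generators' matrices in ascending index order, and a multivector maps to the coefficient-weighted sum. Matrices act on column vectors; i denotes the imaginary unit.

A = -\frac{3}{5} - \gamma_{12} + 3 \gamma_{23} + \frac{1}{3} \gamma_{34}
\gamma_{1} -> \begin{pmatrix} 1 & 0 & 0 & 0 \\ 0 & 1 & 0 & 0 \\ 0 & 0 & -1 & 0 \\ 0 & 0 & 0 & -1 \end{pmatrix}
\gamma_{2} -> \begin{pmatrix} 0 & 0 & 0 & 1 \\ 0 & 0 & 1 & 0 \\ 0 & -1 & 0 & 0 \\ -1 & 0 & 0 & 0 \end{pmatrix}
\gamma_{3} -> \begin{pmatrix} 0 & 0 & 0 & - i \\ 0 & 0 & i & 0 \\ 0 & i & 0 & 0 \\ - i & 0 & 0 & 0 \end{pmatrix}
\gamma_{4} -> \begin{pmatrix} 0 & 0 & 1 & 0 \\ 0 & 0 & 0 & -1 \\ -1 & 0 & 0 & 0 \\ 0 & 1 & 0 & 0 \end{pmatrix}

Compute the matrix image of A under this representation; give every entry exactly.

Bivector images (products of the table entries): rho(\gamma_{12}) = rho(\gamma_{1})rho(\gamma_{2}) = \begin{pmatrix} 0 & 0 & 0 & 1 \\ 0 & 0 & 1 & 0 \\ 0 & 1 & 0 & 0 \\ 1 & 0 & 0 & 0 \end{pmatrix}; rho(\gamma_{23}) = rho(\gamma_{2})rho(\gamma_{3}) = \begin{pmatrix} - i & 0 & 0 & 0 \\ 0 & i & 0 & 0 \\ 0 & 0 & - i & 0 \\ 0 & 0 & 0 & i \end{pmatrix}; rho(\gamma_{34}) = rho(\gamma_{3})rho(\gamma_{4}) = \begin{pmatrix} 0 & - i & 0 & 0 \\ - i & 0 & 0 & 0 \\ 0 & 0 & 0 & - i \\ 0 & 0 & - i & 0 \end{pmatrix}.
M = (-\frac{3}{5})*1 + (-1)*rho(\gamma_{12}) + (3)*rho(\gamma_{23}) + (\frac{1}{3})*rho(\gamma_{34}), summed entrywise (1 is the identity matrix):
Answer: \begin{pmatrix} - \frac{3}{5} - 3 i & - \frac{i}{3} & 0 & -1 \\ - \frac{i}{3} & - \frac{3}{5} + 3 i & -1 & 0 \\ 0 & -1 & - \frac{3}{5} - 3 i & - \frac{i}{3} \\ -1 & 0 & - \frac{i}{3} & - \frac{3}{5} + 3 i \end{pmatrix}


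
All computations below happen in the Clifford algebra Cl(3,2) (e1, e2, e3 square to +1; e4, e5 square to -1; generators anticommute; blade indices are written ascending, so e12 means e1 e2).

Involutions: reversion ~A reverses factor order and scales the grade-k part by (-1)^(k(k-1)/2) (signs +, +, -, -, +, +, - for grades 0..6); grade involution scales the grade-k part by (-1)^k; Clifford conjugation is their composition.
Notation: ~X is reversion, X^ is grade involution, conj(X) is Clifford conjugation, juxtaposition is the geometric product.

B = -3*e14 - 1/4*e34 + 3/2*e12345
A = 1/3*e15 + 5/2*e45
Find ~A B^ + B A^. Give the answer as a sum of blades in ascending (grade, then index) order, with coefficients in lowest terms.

first term: 15/2*e15 + 5/8*e35 + e45 - 15/4*e123 - 1/2*e234 + 1/12*e1345
second term: 15/2*e15 + 5/8*e35 + e45 - 15/4*e123 - 1/2*e234 - 1/12*e1345
Answer: 15*e15 + 5/4*e35 + 2*e45 - 15/2*e123 - e234


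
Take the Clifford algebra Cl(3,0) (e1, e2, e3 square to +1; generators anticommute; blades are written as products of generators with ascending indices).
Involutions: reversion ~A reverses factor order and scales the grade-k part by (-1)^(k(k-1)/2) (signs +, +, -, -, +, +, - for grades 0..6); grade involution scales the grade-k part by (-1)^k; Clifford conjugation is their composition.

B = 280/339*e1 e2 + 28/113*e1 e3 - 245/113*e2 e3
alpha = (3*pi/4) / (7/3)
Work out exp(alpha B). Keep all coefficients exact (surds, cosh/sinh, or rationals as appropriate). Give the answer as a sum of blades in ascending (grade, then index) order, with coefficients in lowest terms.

B^2 term by term: the squares give (280/339)^2*(e1 e2)^2 + (28/113)^2*(e1 e3)^2 + (-245/113)^2*(e2 e3)^2 = 78400/114921*(-1) + 784/12769*(-1) + 60025/12769*(-1) = -49/9 (each basis 2-blade squares to minus the product of its generators' squares); cross terms between blades sharing an index anticommute and cancel. So B^2 = -49/9.
B^2 = -49/9 — since the square is negative, the closed form is circular: l = 7/3, alpha*l = 3*pi/4, so exp(alpha B) = cos(3*pi/4) + (sin(3*pi/4)/(7/3))*B = -sqrt(2)/2 + (3*sqrt(2)/14)*B.
Answer: -sqrt(2)/2 + 20*sqrt(2)/113*e1 e2 + 6*sqrt(2)/113*e1 e3 - 105*sqrt(2)/226*e2 e3


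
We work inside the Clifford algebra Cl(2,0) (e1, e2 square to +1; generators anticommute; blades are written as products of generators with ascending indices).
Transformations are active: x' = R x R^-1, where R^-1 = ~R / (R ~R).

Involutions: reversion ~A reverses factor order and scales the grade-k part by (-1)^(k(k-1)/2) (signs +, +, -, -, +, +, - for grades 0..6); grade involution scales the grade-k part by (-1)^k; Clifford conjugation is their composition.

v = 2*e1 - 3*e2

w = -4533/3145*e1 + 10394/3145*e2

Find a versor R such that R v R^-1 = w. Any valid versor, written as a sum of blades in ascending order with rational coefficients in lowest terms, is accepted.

Sketch: the shared square 13 makes R = v + w = 1757/3145*e1 + 959/3145*e2 the natural versor; its sandwich fixes that direction, negates (v - w)/2, and sends v to w.
Answer: 1757/3145*e1 + 959/3145*e2


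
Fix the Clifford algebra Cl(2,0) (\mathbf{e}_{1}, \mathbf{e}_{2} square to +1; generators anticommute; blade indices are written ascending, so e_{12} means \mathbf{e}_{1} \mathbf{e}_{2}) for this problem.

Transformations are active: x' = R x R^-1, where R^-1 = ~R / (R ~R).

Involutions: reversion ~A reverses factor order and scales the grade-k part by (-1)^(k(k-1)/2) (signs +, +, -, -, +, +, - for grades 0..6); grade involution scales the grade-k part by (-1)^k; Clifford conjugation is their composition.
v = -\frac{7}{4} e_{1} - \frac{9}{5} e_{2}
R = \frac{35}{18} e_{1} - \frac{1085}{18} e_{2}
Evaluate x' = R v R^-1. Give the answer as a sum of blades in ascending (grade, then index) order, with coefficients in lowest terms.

~R = \frac{35}{18} e_{1} - \frac{1085}{18} e_{2}, and R ~R = \frac{589225}{162}, so R^-1 = ~R / (\frac{589225}{162}).
R v = \frac{7567}{72} - \frac{7847}{72} e_{12}
Answer: \frac{4479}{2405} e_{1} - \frac{3239}{1924} e_{2}


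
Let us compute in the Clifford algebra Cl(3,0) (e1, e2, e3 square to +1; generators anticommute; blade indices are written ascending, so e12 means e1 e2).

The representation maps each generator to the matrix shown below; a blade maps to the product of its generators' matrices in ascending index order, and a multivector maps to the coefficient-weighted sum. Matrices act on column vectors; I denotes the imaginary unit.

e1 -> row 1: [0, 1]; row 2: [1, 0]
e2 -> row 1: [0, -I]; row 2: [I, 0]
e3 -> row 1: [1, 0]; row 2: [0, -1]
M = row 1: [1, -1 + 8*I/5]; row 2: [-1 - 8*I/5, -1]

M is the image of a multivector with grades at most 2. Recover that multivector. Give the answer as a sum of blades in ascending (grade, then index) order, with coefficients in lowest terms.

Method: 1, rho(e1), rho(e2), rho(e3) form a trace-orthogonal basis of the 2x2 complex matrices (tr(X Y) = 2 if X = Y, else 0), so M = m0*1 + m1*rho(e1) + m2*rho(e2) + m3*rho(e3) with m0 = tr(M)/2 = 0, m1 = tr(M rho(e1))/2 = -1, m2 = tr(M rho(e2))/2 = -8/5, m3 = tr(M rho(e3))/2 = 1.
Multiplying table entries, the bivector images are rho(e12) = I*rho(e3), rho(e13) = -I*rho(e2), rho(e23) = I*rho(e1); with real blade coefficients the real parts of m0..m3 are the coefficients of 1, e1, e2, e3 and the imaginary parts give the bivectors (e23: Im m1, e13: -Im m2, e12: Im m3).
Answer: -e1 - 8/5*e2 + e3


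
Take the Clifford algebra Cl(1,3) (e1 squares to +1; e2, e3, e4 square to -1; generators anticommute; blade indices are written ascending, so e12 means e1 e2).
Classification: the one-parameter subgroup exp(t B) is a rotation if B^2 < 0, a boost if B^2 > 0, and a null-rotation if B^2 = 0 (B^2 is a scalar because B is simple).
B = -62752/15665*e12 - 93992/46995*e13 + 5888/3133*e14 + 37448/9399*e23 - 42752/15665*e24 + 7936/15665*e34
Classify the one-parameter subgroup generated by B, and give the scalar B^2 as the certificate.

B^2 term by term: the squares give (-62752/15665)^2*(e12)^2 + (-93992/46995)^2*(e13)^2 + (5888/3133)^2*(e14)^2 + (37448/9399)^2*(e23)^2 + (-42752/15665)^2*(e24)^2 + (7936/15665)^2*(e34)^2 = 3937813504/245392225*(+1) + 8834496064/2208530025*(+1) + 34668544/9815689*(+1) + 1402352704/88341201*(-1) + 1827733504/245392225*(-1) + 62980096/245392225*(-1) = 0 (each basis 2-blade squares to minus the product of its generators' squares); cross terms between blades sharing an index anticommute and cancel; the commuting (index-disjoint) pairs give grade-4 terms 2*c*c'*(blade product), which cancel blade by blade — e1234: -995999744/245392225 - 8036691968/736176675 + 440987648/29447067 = 0 — confirming B is simple. So B^2 = 0.
Answer: null-rotation, certificate B^2 = 0. The class reads off the invariant scalar 0 directly.


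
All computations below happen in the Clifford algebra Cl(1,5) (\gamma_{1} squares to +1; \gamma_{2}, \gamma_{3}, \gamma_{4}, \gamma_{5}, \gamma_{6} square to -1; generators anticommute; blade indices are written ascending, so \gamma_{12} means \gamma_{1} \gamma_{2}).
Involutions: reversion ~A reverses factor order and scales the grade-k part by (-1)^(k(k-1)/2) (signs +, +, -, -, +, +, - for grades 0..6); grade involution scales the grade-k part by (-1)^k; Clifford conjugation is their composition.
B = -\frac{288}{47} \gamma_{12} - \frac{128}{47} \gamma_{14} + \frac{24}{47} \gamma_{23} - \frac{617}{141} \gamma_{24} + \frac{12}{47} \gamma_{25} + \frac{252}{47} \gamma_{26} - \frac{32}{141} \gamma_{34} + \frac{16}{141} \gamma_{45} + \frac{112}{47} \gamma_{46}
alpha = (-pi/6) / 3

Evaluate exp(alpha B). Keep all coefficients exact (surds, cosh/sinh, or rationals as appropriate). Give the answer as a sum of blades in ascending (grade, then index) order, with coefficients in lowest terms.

B^2 term by term: the squares give (-\frac{288}{47})^2*(\gamma_{12})^2 + (-\frac{128}{47})^2*(\gamma_{14})^2 + (\frac{24}{47})^2*(\gamma_{23})^2 + (-\frac{617}{141})^2*(\gamma_{24})^2 + (\frac{12}{47})^2*(\gamma_{25})^2 + (\frac{252}{47})^2*(\gamma_{26})^2 + (-\frac{32}{141})^2*(\gamma_{34})^2 + (\frac{16}{141})^2*(\gamma_{45})^2 + (\frac{112}{47})^2*(\gamma_{46})^2 = \frac{82944}{2209}*(+1) + \frac{16384}{2209}*(+1) + \frac{576}{2209}*(-1) + \frac{380689}{19881}*(-1) + \frac{144}{2209}*(-1) + \frac{63504}{2209}*(-1) + \frac{1024}{19881}*(-1) + \frac{256}{19881}*(-1) + \frac{12544}{2209}*(-1) = -9 (each basis 2-blade squares to minus the product of its generators' squares); cross terms between blades sharing an index anticommute and cancel; the commuting (index-disjoint) pairs give grade-4 terms 2*c*c'*(blade product), which cancel blade by blade — \gamma_{1234}: \frac{6144}{2209} - \frac{6144}{2209} = 0; \gamma_{1245}: -\frac{3072}{2209} + \frac{3072}{2209} = 0; \gamma_{1246}: -\frac{64512}{2209} + \frac{64512}{2209} = 0; \gamma_{2345}: \frac{256}{2209} - \frac{256}{2209} = 0; \gamma_{2346}: \frac{5376}{2209} - \frac{5376}{2209} = 0; \gamma_{2456}: -\frac{2688}{2209} + \frac{2688}{2209} = 0 — confirming B is simple. So B^2 = -9.
B^2 = -9 — since the square is negative, the closed form is circular: l = 3, alpha*l = - \frac{\pi}{6}, so exp(alpha B) = cos(- \frac{\pi}{6}) + (sin(- \frac{\pi}{6})/3)*B = \frac{\sqrt{3}}{2} + (- \frac{1}{6})*B.
Answer: \frac{\sqrt{3}}{2} + \frac{48}{47} \gamma_{12} + \frac{64}{141} \gamma_{14} - \frac{4}{47} \gamma_{23} + \frac{617}{846} \gamma_{24} - \frac{2}{47} \gamma_{25} - \frac{42}{47} \gamma_{26} + \frac{16}{423} \gamma_{34} - \frac{8}{423} \gamma_{45} - \frac{56}{141} \gamma_{46}


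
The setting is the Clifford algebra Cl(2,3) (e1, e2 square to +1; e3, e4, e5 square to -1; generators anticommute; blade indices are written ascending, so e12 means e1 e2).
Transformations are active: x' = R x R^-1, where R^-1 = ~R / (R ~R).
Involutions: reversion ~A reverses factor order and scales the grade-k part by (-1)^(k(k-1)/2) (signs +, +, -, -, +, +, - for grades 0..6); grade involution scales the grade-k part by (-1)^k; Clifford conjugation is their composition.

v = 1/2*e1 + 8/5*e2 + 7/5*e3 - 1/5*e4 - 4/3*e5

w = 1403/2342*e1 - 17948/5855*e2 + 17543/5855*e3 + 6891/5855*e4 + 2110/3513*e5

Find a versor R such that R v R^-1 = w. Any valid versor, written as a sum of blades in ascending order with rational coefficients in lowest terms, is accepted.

Here q(v) = q(w) = -871/900; the classical choice R = v + w = 1287/1171*e1 - 1716/1171*e2 + 5148/1171*e3 + 1144/1171*e4 - 858/1171*e5 then realises v -> w under the sandwich.
Answer: 1287/1171*e1 - 1716/1171*e2 + 5148/1171*e3 + 1144/1171*e4 - 858/1171*e5
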